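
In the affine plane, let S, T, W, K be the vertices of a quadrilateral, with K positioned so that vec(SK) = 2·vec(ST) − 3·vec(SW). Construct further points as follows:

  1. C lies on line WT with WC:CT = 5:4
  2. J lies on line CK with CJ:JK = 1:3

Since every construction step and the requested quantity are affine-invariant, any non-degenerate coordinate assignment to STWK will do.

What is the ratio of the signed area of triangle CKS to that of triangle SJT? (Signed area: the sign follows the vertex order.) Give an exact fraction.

Set S = (0, 0), T = (1, 0), W = (0, 1), K = (2, -3); any affine frame gives the same invariant.
1. C lies on line WT with WC:CT = 5:4 ⇒ C = (5/9, 4/9)
2. J lies on line CK with CJ:JK = 1:3 ⇒ J = (11/12, -5/12)
2·[CKS] = -23/9, 2·[SJT] = 5/12
[CKS]:[SJT] = -23/9:5/12 = -92/15

[CKS]:[SJT] = -92/15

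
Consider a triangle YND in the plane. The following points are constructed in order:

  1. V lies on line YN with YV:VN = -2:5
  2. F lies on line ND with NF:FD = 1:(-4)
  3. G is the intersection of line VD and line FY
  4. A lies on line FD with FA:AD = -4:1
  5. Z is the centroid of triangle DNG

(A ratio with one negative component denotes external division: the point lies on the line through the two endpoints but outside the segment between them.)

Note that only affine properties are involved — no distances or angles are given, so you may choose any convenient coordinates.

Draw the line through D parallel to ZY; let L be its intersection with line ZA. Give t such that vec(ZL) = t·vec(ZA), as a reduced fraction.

Assign Y = (0, 0), N = (1, 0), D = (0, 1) — the answer is frame-independent, so this choice is without loss of generality.
1. V lies on line YN with YV:VN = -2:5 ⇒ V = (-2/3, 0)
2. F lies on line ND with NF:FD = 1:(-4) ⇒ F = (4/3, -1/3)
3. G is the intersection of line VD and line FY ⇒ G = (-4/7, 1/7)
4. A lies on line FD with FA:AD = -4:1 ⇒ A = (-4/9, 13/9)
5. Z is the centroid of triangle DNG ⇒ Z = (1/7, 8/21)
through D parallel to ZY: direction (-1/7, -8/21); meets ZA at L = (-40/497, 1171/1491)
L = Z + t·(A−Z) with t = 27/71

t = 27/71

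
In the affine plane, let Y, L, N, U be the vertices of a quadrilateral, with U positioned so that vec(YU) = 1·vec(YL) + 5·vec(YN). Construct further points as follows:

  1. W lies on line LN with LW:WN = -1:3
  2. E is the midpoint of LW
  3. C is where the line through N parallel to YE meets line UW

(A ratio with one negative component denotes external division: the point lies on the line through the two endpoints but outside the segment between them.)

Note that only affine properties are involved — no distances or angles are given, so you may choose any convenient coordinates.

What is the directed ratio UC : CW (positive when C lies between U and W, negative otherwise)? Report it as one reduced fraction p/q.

UC:CW = 7/2

Choose coordinates Y = (0, 0), L = (1, 0), N = (0, 1), U = (1, 5).
1. W lies on line LN with LW:WN = -1:3 ⇒ W = (3/2, -1/2)
2. E is the midpoint of LW ⇒ E = (5/4, -1/4)
3. C is where the line through N parallel to YE meets line UW ⇒ C = (25/18, 13/18)
C = U + t·(W−U) with t = 7/9, so UC:CW = t:(1−t) = 7/9:2/9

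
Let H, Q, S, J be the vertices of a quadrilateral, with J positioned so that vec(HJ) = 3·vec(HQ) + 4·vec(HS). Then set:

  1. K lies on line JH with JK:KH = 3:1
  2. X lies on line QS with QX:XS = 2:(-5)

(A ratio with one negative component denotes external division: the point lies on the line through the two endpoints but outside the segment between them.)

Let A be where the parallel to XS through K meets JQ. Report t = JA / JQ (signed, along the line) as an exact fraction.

t = 7/8

Choose coordinates H = (0, 0), Q = (1, 0), S = (0, 1), J = (3, 4).
1. K lies on line JH with JK:KH = 3:1 ⇒ K = (3/4, 1)
2. X lies on line QS with QX:XS = 2:(-5) ⇒ X = (5/3, -2/3)
through K parallel to XS: direction (-5/3, 5/3); meets JQ at A = (5/4, 1/2)
A = J + t·(Q−J) with t = 7/8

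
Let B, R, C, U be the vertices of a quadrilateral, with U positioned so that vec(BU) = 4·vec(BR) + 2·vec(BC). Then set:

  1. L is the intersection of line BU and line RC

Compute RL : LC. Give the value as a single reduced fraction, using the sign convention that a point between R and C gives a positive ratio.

RL:LC = 1/2

Work in coordinates with B = (0, 0), R = (1, 0), C = (0, 1), U = (4, 2).
1. L is the intersection of line BU and line RC ⇒ L = (2/3, 1/3)
L = R + t·(C−R) with t = 1/3, so RL:LC = t:(1−t) = 1/3:2/3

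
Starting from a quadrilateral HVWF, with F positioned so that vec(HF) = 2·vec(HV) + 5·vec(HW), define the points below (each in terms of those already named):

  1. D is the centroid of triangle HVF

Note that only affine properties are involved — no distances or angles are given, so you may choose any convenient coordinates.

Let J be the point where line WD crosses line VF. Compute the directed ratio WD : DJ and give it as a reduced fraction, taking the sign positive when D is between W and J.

Work in coordinates with H = (0, 0), V = (1, 0), W = (0, 1), F = (2, 5).
1. D is the centroid of triangle HVF ⇒ D = (1, 5/3)
line WD meets VF at J = (18/13, 25/13)
D = W + t·(J−W) with t = 13/18, so WD:DJ = 13/18:5/18

WD:DJ = 13/5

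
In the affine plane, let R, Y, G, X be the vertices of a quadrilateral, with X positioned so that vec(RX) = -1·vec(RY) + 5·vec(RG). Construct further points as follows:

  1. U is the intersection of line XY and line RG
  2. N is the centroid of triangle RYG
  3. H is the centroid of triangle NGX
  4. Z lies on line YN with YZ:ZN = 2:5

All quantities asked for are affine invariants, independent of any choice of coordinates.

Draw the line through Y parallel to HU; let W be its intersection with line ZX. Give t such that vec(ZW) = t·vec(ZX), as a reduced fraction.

Assign R = (0, 0), Y = (1, 0), G = (0, 1), X = (-1, 5) — the answer is frame-independent, so this choice is without loss of generality.
1. U is the intersection of line XY and line RG ⇒ U = (0, 5/2)
2. N is the centroid of triangle RYG ⇒ N = (1/3, 1/3)
3. H is the centroid of triangle NGX ⇒ H = (-2/9, 19/9)
4. Z lies on line YN with YZ:ZN = 2:5 ⇒ Z = (17/21, 2/21)
through Y parallel to HU: direction (2/9, 7/18); meets ZX at W = (307/339, -56/339)
W = Z + t·(X−Z) with t = -6/113

t = -6/113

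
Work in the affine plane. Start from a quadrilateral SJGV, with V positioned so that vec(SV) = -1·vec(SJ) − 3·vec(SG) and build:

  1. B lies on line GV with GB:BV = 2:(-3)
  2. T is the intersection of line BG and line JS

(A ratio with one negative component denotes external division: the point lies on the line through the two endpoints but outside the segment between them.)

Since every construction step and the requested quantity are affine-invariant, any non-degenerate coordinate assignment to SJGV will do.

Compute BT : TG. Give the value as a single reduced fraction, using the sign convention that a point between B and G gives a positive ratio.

Assign S = (0, 0), J = (1, 0), G = (0, 1), V = (-1, -3) — the answer is frame-independent, so this choice is without loss of generality.
1. B lies on line GV with GB:BV = 2:(-3) ⇒ B = (2, 9)
2. T is the intersection of line BG and line JS ⇒ T = (-1/4, 0)
T = B + t·(G−B) with t = 9/8, so BT:TG = t:(1−t) = 9/8:-1/8

BT:TG = -9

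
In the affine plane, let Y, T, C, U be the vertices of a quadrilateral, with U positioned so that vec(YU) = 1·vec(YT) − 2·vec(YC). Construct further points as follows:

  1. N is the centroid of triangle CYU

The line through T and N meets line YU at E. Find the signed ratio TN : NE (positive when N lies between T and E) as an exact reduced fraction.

TN:NE = 5

Set Y = (0, 0), T = (1, 0), C = (0, 1), U = (1, -2); any affine frame gives the same invariant.
1. N is the centroid of triangle CYU ⇒ N = (1/3, -1/3)
line TN meets YU at E = (1/5, -2/5)
N = T + t·(E−T) with t = 5/6, so TN:NE = 5/6:1/6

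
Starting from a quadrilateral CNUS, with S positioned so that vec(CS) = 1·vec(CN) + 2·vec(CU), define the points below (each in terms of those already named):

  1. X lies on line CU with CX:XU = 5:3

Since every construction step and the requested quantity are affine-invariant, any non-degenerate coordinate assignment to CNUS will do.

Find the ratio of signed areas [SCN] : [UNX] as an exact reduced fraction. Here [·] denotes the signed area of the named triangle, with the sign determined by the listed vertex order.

[SCN]:[UNX] = -16/3

Assign C = (0, 0), N = (1, 0), U = (0, 1), S = (1, 2) — the answer is frame-independent, so this choice is without loss of generality.
1. X lies on line CU with CX:XU = 5:3 ⇒ X = (0, 5/8)
2·[SCN] = 2, 2·[UNX] = -3/8
[SCN]:[UNX] = 2:-3/8 = -16/3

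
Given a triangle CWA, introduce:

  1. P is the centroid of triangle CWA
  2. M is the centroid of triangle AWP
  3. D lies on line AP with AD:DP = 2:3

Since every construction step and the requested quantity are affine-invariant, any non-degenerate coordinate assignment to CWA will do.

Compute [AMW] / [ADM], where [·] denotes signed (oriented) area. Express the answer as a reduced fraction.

[AMW]:[ADM] = 5/2

Set C = (0, 0), W = (1, 0), A = (0, 1); any affine frame gives the same invariant.
1. P is the centroid of triangle CWA ⇒ P = (1/3, 1/3)
2. M is the centroid of triangle AWP ⇒ M = (4/9, 4/9)
3. D lies on line AP with AD:DP = 2:3 ⇒ D = (2/15, 11/15)
2·[AMW] = 1/9, 2·[ADM] = 2/45
[AMW]:[ADM] = 1/9:2/45 = 5/2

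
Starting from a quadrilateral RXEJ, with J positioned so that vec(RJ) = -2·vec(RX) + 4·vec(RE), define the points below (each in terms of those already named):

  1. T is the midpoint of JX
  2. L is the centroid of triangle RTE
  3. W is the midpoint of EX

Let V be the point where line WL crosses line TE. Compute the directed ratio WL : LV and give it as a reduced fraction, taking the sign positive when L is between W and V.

Work in coordinates with R = (0, 0), X = (1, 0), E = (0, 1), J = (-2, 4).
1. T is the midpoint of JX ⇒ T = (-1/2, 2)
2. L is the centroid of triangle RTE ⇒ L = (-1/6, 1)
3. W is the midpoint of EX ⇒ W = (1/2, 1/2)
line WL meets TE at V = (1/10, 4/5)
L = W + t·(V−W) with t = 5/3, so WL:LV = 5/3:-2/3

WL:LV = -5/2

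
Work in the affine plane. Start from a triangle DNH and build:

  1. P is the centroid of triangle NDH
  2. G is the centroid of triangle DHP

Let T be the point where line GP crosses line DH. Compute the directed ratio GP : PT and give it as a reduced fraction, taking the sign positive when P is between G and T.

Choose coordinates D = (0, 0), N = (1, 0), H = (0, 1).
1. P is the centroid of triangle NDH ⇒ P = (1/3, 1/3)
2. G is the centroid of triangle DHP ⇒ G = (1/9, 4/9)
line GP meets DH at T = (0, 1/2)
P = G + t·(T−G) with t = -2, so GP:PT = -2:3

GP:PT = -2/3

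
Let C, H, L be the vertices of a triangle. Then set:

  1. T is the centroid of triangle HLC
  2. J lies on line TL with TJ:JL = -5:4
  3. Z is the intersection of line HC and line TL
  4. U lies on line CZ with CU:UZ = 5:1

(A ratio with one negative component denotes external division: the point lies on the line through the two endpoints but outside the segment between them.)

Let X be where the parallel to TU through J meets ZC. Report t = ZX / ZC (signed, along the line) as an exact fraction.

Choose coordinates C = (0, 0), H = (1, 0), L = (0, 1).
1. T is the centroid of triangle HLC ⇒ T = (1/3, 1/3)
2. J lies on line TL with TJ:JL = -5:4 ⇒ J = (-4/3, 11/3)
3. Z is the intersection of line HC and line TL ⇒ Z = (1/2, 0)
4. U lies on line CZ with CU:UZ = 5:1 ⇒ U = (5/12, 0)
through J parallel to TU: direction (1/12, -1/3); meets ZC at X = (-5/12, 0)
X = Z + t·(C−Z) with t = 11/6

t = 11/6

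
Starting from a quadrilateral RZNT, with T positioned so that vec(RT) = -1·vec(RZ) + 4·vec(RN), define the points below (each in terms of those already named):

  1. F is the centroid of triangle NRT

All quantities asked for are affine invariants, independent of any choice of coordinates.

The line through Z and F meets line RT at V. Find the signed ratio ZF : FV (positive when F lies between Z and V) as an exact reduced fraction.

Set R = (0, 0), Z = (1, 0), N = (0, 1), T = (-1, 4); any affine frame gives the same invariant.
1. F is the centroid of triangle NRT ⇒ F = (-1/3, 5/3)
line ZF meets RT at V = (-5/11, 20/11)
F = Z + t·(V−Z) with t = 11/12, so ZF:FV = 11/12:1/12

ZF:FV = 11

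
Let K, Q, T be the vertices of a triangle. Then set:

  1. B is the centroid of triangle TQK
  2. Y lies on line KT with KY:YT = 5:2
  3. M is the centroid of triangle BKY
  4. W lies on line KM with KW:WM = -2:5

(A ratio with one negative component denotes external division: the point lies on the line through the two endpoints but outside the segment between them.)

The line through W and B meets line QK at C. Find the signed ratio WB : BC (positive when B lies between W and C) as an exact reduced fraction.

WB:BC = -107/63

Work in coordinates with K = (0, 0), Q = (1, 0), T = (0, 1).
1. B is the centroid of triangle TQK ⇒ B = (1/3, 1/3)
2. Y lies on line KT with KY:YT = 5:2 ⇒ Y = (0, 5/7)
3. M is the centroid of triangle BKY ⇒ M = (1/9, 22/63)
4. W lies on line KM with KW:WM = -2:5 ⇒ W = (-2/27, -44/189)
line WB meets QK at C = (10/107, 0)
B = W + t·(C−W) with t = 107/44, so WB:BC = 107/44:-63/44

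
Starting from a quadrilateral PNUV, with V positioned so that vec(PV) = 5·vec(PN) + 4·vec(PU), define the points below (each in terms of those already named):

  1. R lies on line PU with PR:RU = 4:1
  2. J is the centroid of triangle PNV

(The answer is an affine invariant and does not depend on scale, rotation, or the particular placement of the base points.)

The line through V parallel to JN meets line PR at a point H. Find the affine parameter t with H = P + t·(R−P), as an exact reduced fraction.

Set P = (0, 0), N = (1, 0), U = (0, 1), V = (5, 4); any affine frame gives the same invariant.
1. R lies on line PU with PR:RU = 4:1 ⇒ R = (0, 4/5)
2. J is the centroid of triangle PNV ⇒ J = (2, 4/3)
through V parallel to JN: direction (-1, -4/3); meets PR at H = (0, -8/3)
H = P + t·(R−P) with t = -10/3

t = -10/3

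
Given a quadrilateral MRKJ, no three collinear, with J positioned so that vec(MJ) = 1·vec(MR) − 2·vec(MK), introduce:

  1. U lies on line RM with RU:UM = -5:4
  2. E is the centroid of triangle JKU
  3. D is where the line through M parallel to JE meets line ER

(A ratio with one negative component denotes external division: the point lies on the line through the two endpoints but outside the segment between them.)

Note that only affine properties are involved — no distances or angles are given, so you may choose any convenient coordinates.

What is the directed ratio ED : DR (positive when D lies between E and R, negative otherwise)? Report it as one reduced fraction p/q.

ED:DR = 7/5

Work in coordinates with M = (0, 0), R = (1, 0), K = (0, 1), J = (1, -2).
1. U lies on line RM with RU:UM = -5:4 ⇒ U = (-4, 0)
2. E is the centroid of triangle JKU ⇒ E = (-1, -1/3)
3. D is where the line through M parallel to JE meets line ER ⇒ D = (1/6, -5/36)
D = E + t·(R−E) with t = 7/12, so ED:DR = t:(1−t) = 7/12:5/12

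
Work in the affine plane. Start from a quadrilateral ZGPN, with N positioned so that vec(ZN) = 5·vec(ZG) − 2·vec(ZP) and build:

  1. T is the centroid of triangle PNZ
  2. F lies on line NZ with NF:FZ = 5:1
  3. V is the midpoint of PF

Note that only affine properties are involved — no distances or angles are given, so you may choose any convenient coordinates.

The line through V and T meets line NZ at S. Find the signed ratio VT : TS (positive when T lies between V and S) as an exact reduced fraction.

Work in coordinates with Z = (0, 0), G = (1, 0), P = (0, 1), N = (5, -2).
1. T is the centroid of triangle PNZ ⇒ T = (5/3, -1/3)
2. F lies on line NZ with NF:FZ = 5:1 ⇒ F = (5/6, -1/3)
3. V is the midpoint of PF ⇒ V = (5/12, 1/3)
line VT meets NZ at S = (25/6, -5/3)
T = V + t·(S−V) with t = 1/3, so VT:TS = 1/3:2/3

VT:TS = 1/2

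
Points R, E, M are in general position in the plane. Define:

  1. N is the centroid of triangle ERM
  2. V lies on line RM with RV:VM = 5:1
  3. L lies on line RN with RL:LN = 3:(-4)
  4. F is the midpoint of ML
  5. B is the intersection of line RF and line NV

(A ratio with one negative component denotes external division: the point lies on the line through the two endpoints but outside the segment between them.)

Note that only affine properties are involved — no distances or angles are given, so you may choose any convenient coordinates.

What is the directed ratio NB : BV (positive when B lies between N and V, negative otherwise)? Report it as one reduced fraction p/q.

NB:BV = -2/5

Assign R = (0, 0), E = (1, 0), M = (0, 1) — the answer is frame-independent, so this choice is without loss of generality.
1. N is the centroid of triangle ERM ⇒ N = (1/3, 1/3)
2. V lies on line RM with RV:VM = 5:1 ⇒ V = (0, 5/6)
3. L lies on line RN with RL:LN = 3:(-4) ⇒ L = (-1, -1)
4. F is the midpoint of ML ⇒ F = (-1/2, 0)
5. B is the intersection of line RF and line NV ⇒ B = (5/9, 0)
B = N + t·(V−N) with t = -2/3, so NB:BV = t:(1−t) = -2/3:5/3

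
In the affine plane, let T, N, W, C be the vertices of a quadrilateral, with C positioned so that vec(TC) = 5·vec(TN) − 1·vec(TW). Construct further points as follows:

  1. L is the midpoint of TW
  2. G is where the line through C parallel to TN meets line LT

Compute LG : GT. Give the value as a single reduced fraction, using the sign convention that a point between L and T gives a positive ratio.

Choose coordinates T = (0, 0), N = (1, 0), W = (0, 1), C = (5, -1).
1. L is the midpoint of TW ⇒ L = (0, 1/2)
2. G is where the line through C parallel to TN meets line LT ⇒ G = (0, -1)
G = L + t·(T−L) with t = 3, so LG:GT = t:(1−t) = 3:-2

LG:GT = -3/2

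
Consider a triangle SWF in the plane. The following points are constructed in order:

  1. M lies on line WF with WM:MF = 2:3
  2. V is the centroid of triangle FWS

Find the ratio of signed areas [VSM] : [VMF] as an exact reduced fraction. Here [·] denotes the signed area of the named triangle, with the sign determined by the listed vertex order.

Work in coordinates with S = (0, 0), W = (1, 0), F = (0, 1).
1. M lies on line WF with WM:MF = 2:3 ⇒ M = (3/5, 2/5)
2. V is the centroid of triangle FWS ⇒ V = (1/3, 1/3)
2·[VSM] = 1/15, 2·[VMF] = 1/5
[VSM]:[VMF] = 1/15:1/5 = 1/3

[VSM]:[VMF] = 1/3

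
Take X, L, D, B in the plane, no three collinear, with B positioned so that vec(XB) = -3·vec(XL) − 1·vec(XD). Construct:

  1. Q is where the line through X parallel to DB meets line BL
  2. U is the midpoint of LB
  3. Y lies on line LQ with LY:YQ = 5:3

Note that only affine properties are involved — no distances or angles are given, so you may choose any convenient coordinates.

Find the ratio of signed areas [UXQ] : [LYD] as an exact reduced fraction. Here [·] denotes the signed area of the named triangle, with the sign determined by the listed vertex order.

[UXQ]:[LYD] = 2/25

Assign X = (0, 0), L = (1, 0), D = (0, 1), B = (-3, -1) — the answer is frame-independent, so this choice is without loss of generality.
1. Q is where the line through X parallel to DB meets line BL ⇒ Q = (-3/5, -2/5)
2. U is the midpoint of LB ⇒ U = (-1, -1/2)
3. Y lies on line LQ with LY:YQ = 5:3 ⇒ Y = (0, -1/4)
2·[UXQ] = -1/10, 2·[LYD] = -5/4
[UXQ]:[LYD] = -1/10:-5/4 = 2/25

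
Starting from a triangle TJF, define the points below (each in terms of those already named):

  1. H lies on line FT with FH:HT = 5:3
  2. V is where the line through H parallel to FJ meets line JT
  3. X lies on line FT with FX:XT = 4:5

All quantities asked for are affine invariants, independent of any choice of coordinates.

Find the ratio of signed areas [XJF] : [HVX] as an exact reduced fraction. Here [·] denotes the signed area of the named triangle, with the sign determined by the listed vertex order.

[XJF]:[HVX] = 256/39

Assign T = (0, 0), J = (1, 0), F = (0, 1) — the answer is frame-independent, so this choice is without loss of generality.
1. H lies on line FT with FH:HT = 5:3 ⇒ H = (0, 3/8)
2. V is where the line through H parallel to FJ meets line JT ⇒ V = (3/8, 0)
3. X lies on line FT with FX:XT = 4:5 ⇒ X = (0, 5/9)
2·[XJF] = 4/9, 2·[HVX] = 13/192
[XJF]:[HVX] = 4/9:13/192 = 256/39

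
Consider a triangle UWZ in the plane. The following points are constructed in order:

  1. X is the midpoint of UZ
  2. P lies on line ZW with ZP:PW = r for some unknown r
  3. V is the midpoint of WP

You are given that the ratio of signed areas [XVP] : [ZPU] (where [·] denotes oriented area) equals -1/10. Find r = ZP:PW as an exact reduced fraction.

Choose coordinates U = (0, 0), W = (1, 0), Z = (0, 1).
1. X is the midpoint of UZ ⇒ X = (0, 1/2)
2. With ZP:PW = r, write λ = r/(r+1) so P = Z + λ·(W−Z); P is affine-linear in λ
3. V is the midpoint of WP ⇒ V is an affine combination of earlier points and hence also affine-linear in λ
Every point depending on P is an affine combination of P and λ-independent points, so each such coordinate is linear in λ; the λ² term in each signed area is a multiple of (W−Z)×(W−Z) = 0, so 2·[XVP] and 2·[ZPU] are each linear in λ. Evaluating at λ=0 and λ=1:
  2·[XVP] = -1/4·λ + 1/4,   2·[ZPU] = −λ
So [XVP]:[ZPU] = (-1/4·λ + 1/4) / (−λ). Setting this equal to -1/10:
  -1/4·λ + 1/4 = -1/10·(−λ)  ⇒  λ = 5/7
Then r = λ/(1−λ) = (5/7)/(2/7) = 5/2. Check: with r = 5/2, P = (5/7, 2/7) and [XVP]:[ZPU] = -1/10 as required.

r = 5/2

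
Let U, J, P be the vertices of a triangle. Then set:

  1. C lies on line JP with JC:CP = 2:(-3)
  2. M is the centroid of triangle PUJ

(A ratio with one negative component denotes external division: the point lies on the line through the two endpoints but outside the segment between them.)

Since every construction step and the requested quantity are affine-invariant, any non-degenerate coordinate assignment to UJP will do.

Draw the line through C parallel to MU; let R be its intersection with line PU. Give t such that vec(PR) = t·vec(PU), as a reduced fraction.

t = 6

Work in coordinates with U = (0, 0), J = (1, 0), P = (0, 1).
1. C lies on line JP with JC:CP = 2:(-3) ⇒ C = (3, -2)
2. M is the centroid of triangle PUJ ⇒ M = (1/3, 1/3)
through C parallel to MU: direction (-1/3, -1/3); meets PU at R = (0, -5)
R = P + t·(U−P) with t = 6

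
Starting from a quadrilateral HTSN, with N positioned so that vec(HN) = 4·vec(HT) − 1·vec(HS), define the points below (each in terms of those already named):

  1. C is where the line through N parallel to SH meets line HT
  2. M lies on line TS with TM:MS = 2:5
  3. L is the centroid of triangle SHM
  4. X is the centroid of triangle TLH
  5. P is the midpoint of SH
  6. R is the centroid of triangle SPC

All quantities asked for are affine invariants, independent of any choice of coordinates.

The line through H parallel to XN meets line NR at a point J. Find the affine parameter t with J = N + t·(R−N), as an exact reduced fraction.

Choose coordinates H = (0, 0), T = (1, 0), S = (0, 1), N = (4, -1).
1. C is where the line through N parallel to SH meets line HT ⇒ C = (4, 0)
2. M lies on line TS with TM:MS = 2:5 ⇒ M = (5/7, 2/7)
3. L is the centroid of triangle SHM ⇒ L = (5/21, 3/7)
4. X is the centroid of triangle TLH ⇒ X = (26/63, 1/7)
5. P is the midpoint of SH ⇒ P = (0, 1/2)
6. R is the centroid of triangle SPC ⇒ R = (4/3, 1/2)
through H parallel to XN: direction (226/63, -8/7); meets NR at J = (2260/441, -80/49)
J = N + t·(R−N) with t = -62/147

t = -62/147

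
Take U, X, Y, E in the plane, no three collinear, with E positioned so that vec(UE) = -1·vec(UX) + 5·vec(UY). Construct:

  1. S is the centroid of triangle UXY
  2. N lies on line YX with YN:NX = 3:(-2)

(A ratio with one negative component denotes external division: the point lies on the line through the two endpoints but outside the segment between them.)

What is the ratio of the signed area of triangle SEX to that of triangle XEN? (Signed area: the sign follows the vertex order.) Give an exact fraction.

Work in coordinates with U = (0, 0), X = (1, 0), Y = (0, 1), E = (-1, 5).
1. S is the centroid of triangle UXY ⇒ S = (1/3, 1/3)
2. N lies on line YX with YN:NX = 3:(-2) ⇒ N = (3, -2)
2·[SEX] = -8/3, 2·[XEN] = -6
[SEX]:[XEN] = -8/3:-6 = 4/9

[SEX]:[XEN] = 4/9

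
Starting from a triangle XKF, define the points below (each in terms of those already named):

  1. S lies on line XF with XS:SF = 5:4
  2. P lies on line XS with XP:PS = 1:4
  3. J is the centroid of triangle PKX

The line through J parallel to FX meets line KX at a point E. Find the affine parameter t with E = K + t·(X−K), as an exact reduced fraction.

t = 2/3

Set X = (0, 0), K = (1, 0), F = (0, 1); any affine frame gives the same invariant.
1. S lies on line XF with XS:SF = 5:4 ⇒ S = (0, 5/9)
2. P lies on line XS with XP:PS = 1:4 ⇒ P = (0, 1/9)
3. J is the centroid of triangle PKX ⇒ J = (1/3, 1/27)
through J parallel to FX: direction (0, -1); meets KX at E = (1/3, 0)
E = K + t·(X−K) with t = 2/3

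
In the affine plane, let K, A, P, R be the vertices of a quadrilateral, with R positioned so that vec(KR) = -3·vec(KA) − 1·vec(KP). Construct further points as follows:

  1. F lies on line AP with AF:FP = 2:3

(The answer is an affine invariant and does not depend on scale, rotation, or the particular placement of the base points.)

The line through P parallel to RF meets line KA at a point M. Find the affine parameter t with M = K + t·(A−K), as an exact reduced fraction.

Set K = (0, 0), A = (1, 0), P = (0, 1), R = (-3, -1); any affine frame gives the same invariant.
1. F lies on line AP with AF:FP = 2:3 ⇒ F = (3/5, 2/5)
through P parallel to RF: direction (18/5, 7/5); meets KA at M = (-18/7, 0)
M = K + t·(A−K) with t = -18/7

t = -18/7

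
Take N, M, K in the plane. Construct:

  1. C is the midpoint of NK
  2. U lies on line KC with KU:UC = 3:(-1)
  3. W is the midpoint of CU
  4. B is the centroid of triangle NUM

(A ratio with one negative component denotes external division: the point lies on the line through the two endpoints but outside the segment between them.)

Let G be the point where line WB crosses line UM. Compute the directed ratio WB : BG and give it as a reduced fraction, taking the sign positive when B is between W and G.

Choose coordinates N = (0, 0), M = (1, 0), K = (0, 1).
1. C is the midpoint of NK ⇒ C = (0, 1/2)
2. U lies on line KC with KU:UC = 3:(-1) ⇒ U = (0, 1/4)
3. W is the midpoint of CU ⇒ W = (0, 3/8)
4. B is the centroid of triangle NUM ⇒ B = (1/3, 1/12)
line WB meets UM at G = (1/5, 1/5)
B = W + t·(G−W) with t = 5/3, so WB:BG = 5/3:-2/3

WB:BG = -5/2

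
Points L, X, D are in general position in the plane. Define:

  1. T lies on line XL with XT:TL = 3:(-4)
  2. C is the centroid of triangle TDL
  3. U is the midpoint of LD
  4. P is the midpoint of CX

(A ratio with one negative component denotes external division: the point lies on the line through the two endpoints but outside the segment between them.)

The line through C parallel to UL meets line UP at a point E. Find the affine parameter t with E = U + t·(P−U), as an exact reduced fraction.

Assign L = (0, 0), X = (1, 0), D = (0, 1) — the answer is frame-independent, so this choice is without loss of generality.
1. T lies on line XL with XT:TL = 3:(-4) ⇒ T = (4, 0)
2. C is the centroid of triangle TDL ⇒ C = (4/3, 1/3)
3. U is the midpoint of LD ⇒ U = (0, 1/2)
4. P is the midpoint of CX ⇒ P = (7/6, 1/6)
through C parallel to UL: direction (0, -1/2); meets UP at E = (4/3, 5/42)
E = U + t·(P−U) with t = 8/7

t = 8/7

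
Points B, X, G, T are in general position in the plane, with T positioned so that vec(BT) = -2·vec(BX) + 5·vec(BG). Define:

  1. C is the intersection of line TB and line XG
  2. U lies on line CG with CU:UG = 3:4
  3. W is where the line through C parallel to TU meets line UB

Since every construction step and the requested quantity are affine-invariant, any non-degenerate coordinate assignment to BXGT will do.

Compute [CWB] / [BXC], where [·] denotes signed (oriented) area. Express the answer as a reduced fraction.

Assign B = (0, 0), X = (1, 0), G = (0, 1), T = (-2, 5) — the answer is frame-independent, so this choice is without loss of generality.
1. C is the intersection of line TB and line XG ⇒ C = (-2/3, 5/3)
2. U lies on line CG with CU:UG = 3:4 ⇒ U = (-8/21, 29/21)
3. W is where the line through C parallel to TU meets line UB ⇒ W = (-8/63, 29/63)
2·[CWB] = -2/21, 2·[BXC] = 5/3
[CWB]:[BXC] = -2/21:5/3 = -2/35

[CWB]:[BXC] = -2/35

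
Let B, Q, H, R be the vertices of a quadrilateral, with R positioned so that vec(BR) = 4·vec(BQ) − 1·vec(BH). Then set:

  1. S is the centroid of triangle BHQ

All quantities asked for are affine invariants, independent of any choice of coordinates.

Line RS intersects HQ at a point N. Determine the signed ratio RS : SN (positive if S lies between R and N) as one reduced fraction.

RS:SN = -7

Choose coordinates B = (0, 0), Q = (1, 0), H = (0, 1), R = (4, -1).
1. S is the centroid of triangle BHQ ⇒ S = (1/3, 1/3)
line RS meets HQ at N = (6/7, 1/7)
S = R + t·(N−R) with t = 7/6, so RS:SN = 7/6:-1/6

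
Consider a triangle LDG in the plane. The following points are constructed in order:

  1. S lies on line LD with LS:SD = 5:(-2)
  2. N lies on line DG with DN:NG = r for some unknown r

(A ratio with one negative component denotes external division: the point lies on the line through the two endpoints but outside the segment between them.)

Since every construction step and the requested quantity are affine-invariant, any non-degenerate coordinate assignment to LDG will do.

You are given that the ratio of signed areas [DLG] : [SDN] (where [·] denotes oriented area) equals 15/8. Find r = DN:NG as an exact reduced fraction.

Work in coordinates with L = (0, 0), D = (1, 0), G = (0, 1).
1. S lies on line LD with LS:SD = 5:(-2) ⇒ S = (5/3, 0)
2. With DN:NG = r, write λ = r/(r+1) so N = D + λ·(G−D); N is affine-linear in λ
Every point depending on N is an affine combination of N and λ-independent points, so each such coordinate is linear in λ; the λ² term in each signed area is a multiple of (G−D)×(G−D) = 0, so 2·[DLG] and 2·[SDN] are each linear in λ. Evaluating at λ=0 and λ=1:
  2·[DLG] = -1,   2·[SDN] = -2/3·λ
So [DLG]:[SDN] = (-1) / (-2/3·λ). Setting this equal to 15/8:
  -1 = 15/8·(-2/3·λ)  ⇒  λ = 4/5
Then r = λ/(1−λ) = (4/5)/(1/5) = 4. Check: with r = 4, N = (1/5, 4/5) and [DLG]:[SDN] = 15/8 as required.

r = 4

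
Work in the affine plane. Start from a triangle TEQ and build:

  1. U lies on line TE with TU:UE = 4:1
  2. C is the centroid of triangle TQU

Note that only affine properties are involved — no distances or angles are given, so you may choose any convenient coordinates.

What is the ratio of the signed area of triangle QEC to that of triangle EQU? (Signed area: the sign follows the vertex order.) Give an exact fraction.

[QEC]:[EQU] = -2

Assign T = (0, 0), E = (1, 0), Q = (0, 1) — the answer is frame-independent, so this choice is without loss of generality.
1. U lies on line TE with TU:UE = 4:1 ⇒ U = (4/5, 0)
2. C is the centroid of triangle TQU ⇒ C = (4/15, 1/3)
2·[QEC] = -2/5, 2·[EQU] = 1/5
[QEC]:[EQU] = -2/5:1/5 = -2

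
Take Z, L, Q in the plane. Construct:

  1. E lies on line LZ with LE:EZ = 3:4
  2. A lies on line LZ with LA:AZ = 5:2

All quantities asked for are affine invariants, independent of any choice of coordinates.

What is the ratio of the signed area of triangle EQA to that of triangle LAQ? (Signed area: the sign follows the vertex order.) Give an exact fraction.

[EQA]:[LAQ] = -2/5

Assign Z = (0, 0), L = (1, 0), Q = (0, 1) — the answer is frame-independent, so this choice is without loss of generality.
1. E lies on line LZ with LE:EZ = 3:4 ⇒ E = (4/7, 0)
2. A lies on line LZ with LA:AZ = 5:2 ⇒ A = (2/7, 0)
2·[EQA] = 2/7, 2·[LAQ] = -5/7
[EQA]:[LAQ] = 2/7:-5/7 = -2/5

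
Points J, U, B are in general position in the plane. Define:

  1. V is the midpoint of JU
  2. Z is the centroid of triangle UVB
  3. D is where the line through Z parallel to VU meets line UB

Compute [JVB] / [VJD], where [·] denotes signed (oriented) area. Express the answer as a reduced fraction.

Assign J = (0, 0), U = (1, 0), B = (0, 1) — the answer is frame-independent, so this choice is without loss of generality.
1. V is the midpoint of JU ⇒ V = (1/2, 0)
2. Z is the centroid of triangle UVB ⇒ Z = (1/2, 1/3)
3. D is where the line through Z parallel to VU meets line UB ⇒ D = (2/3, 1/3)
2·[JVB] = 1/2, 2·[VJD] = -1/6
[JVB]:[VJD] = 1/2:-1/6 = -3

[JVB]:[VJD] = -3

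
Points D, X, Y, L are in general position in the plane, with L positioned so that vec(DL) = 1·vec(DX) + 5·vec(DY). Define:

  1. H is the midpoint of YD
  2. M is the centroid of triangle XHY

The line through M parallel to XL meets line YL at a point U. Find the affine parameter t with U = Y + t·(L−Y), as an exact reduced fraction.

Choose coordinates D = (0, 0), X = (1, 0), Y = (0, 1), L = (1, 5).
1. H is the midpoint of YD ⇒ H = (0, 1/2)
2. M is the centroid of triangle XHY ⇒ M = (1/3, 1/2)
through M parallel to XL: direction (0, 5); meets YL at U = (1/3, 7/3)
U = Y + t·(L−Y) with t = 1/3

t = 1/3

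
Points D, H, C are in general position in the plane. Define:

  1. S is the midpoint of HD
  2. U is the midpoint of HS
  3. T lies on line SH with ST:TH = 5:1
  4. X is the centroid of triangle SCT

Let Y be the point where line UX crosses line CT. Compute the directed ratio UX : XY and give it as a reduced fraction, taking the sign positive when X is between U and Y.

UX:XY = 1/5

Set D = (0, 0), H = (1, 0), C = (0, 1); any affine frame gives the same invariant.
1. S is the midpoint of HD ⇒ S = (1/2, 0)
2. U is the midpoint of HS ⇒ U = (3/4, 0)
3. T lies on line SH with ST:TH = 5:1 ⇒ T = (11/12, 0)
4. X is the centroid of triangle SCT ⇒ X = (17/36, 1/3)
line UX meets CT at Y = (-11/12, 2)
X = U + t·(Y−U) with t = 1/6, so UX:XY = 1/6:5/6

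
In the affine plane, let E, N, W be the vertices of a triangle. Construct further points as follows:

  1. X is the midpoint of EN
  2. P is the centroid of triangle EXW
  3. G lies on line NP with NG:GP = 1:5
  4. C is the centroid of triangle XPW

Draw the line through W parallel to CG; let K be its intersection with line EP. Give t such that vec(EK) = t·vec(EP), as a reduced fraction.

Work in coordinates with E = (0, 0), N = (1, 0), W = (0, 1).
1. X is the midpoint of EN ⇒ X = (1/2, 0)
2. P is the centroid of triangle EXW ⇒ P = (1/6, 1/3)
3. G lies on line NP with NG:GP = 1:5 ⇒ G = (31/36, 1/18)
4. C is the centroid of triangle XPW ⇒ C = (2/9, 4/9)
through W parallel to CG: direction (23/36, -7/18); meets EP at K = (23/60, 23/30)
K = E + t·(P−E) with t = 23/10

t = 23/10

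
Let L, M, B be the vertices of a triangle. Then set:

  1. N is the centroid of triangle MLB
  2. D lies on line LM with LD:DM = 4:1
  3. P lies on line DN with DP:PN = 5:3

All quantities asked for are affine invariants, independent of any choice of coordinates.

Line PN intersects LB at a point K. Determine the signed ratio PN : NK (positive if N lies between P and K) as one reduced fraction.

Choose coordinates L = (0, 0), M = (1, 0), B = (0, 1).
1. N is the centroid of triangle MLB ⇒ N = (1/3, 1/3)
2. D lies on line LM with LD:DM = 4:1 ⇒ D = (4/5, 0)
3. P lies on line DN with DP:PN = 5:3 ⇒ P = (61/120, 5/24)
line PN meets LB at K = (0, 4/7)
N = P + t·(K−P) with t = 21/61, so PN:NK = 21/61:40/61

PN:NK = 21/40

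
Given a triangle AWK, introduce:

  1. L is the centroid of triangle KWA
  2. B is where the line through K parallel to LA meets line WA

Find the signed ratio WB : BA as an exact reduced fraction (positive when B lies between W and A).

WB:BA = -2

Assign A = (0, 0), W = (1, 0), K = (0, 1) — the answer is frame-independent, so this choice is without loss of generality.
1. L is the centroid of triangle KWA ⇒ L = (1/3, 1/3)
2. B is where the line through K parallel to LA meets line WA ⇒ B = (-1, 0)
B = W + t·(A−W) with t = 2, so WB:BA = t:(1−t) = 2:-1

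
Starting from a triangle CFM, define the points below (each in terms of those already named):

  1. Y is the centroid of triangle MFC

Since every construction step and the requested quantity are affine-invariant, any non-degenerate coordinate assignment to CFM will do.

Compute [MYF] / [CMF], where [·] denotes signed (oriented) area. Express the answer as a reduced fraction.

[MYF]:[CMF] = -1/3

Set C = (0, 0), F = (1, 0), M = (0, 1); any affine frame gives the same invariant.
1. Y is the centroid of triangle MFC ⇒ Y = (1/3, 1/3)
2·[MYF] = 1/3, 2·[CMF] = -1
[MYF]:[CMF] = 1/3:-1 = -1/3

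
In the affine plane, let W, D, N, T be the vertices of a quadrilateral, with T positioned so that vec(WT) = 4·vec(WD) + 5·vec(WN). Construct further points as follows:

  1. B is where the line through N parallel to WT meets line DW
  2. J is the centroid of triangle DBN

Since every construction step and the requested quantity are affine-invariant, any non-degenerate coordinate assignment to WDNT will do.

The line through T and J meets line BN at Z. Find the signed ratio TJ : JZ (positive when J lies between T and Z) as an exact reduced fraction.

Assign W = (0, 0), D = (1, 0), N = (0, 1), T = (4, 5) — the answer is frame-independent, so this choice is without loss of generality.
1. B is where the line through N parallel to WT meets line DW ⇒ B = (-4/5, 0)
2. J is the centroid of triangle DBN ⇒ J = (1/15, 1/3)
line TJ meets BN at Z = (-176/15, -41/3)
J = T + t·(Z−T) with t = 1/4, so TJ:JZ = 1/4:3/4

TJ:JZ = 1/3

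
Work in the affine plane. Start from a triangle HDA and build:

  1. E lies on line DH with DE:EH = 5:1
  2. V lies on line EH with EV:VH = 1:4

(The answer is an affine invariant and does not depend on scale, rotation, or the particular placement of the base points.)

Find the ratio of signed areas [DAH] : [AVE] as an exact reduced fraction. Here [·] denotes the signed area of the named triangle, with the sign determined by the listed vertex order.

Choose coordinates H = (0, 0), D = (1, 0), A = (0, 1).
1. E lies on line DH with DE:EH = 5:1 ⇒ E = (1/6, 0)
2. V lies on line EH with EV:VH = 1:4 ⇒ V = (2/15, 0)
2·[DAH] = 1, 2·[AVE] = 1/30
[DAH]:[AVE] = 1:1/30 = 30

[DAH]:[AVE] = 30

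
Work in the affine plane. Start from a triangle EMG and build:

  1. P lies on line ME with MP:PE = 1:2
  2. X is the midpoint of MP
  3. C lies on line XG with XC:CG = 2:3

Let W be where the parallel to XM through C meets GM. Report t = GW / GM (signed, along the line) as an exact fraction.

t = 3/5

Work in coordinates with E = (0, 0), M = (1, 0), G = (0, 1).
1. P lies on line ME with MP:PE = 1:2 ⇒ P = (2/3, 0)
2. X is the midpoint of MP ⇒ X = (5/6, 0)
3. C lies on line XG with XC:CG = 2:3 ⇒ C = (1/2, 2/5)
through C parallel to XM: direction (1/6, 0); meets GM at W = (3/5, 2/5)
W = G + t·(M−G) with t = 3/5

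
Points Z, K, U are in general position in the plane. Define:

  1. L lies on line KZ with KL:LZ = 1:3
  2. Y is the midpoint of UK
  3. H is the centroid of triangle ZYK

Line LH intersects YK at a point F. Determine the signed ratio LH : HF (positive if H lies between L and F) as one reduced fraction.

LH:HF = -1/4

Choose coordinates Z = (0, 0), K = (1, 0), U = (0, 1).
1. L lies on line KZ with KL:LZ = 1:3 ⇒ L = (3/4, 0)
2. Y is the midpoint of UK ⇒ Y = (1/2, 1/2)
3. H is the centroid of triangle ZYK ⇒ H = (1/2, 1/6)
line LH meets YK at F = (3/2, -1/2)
H = L + t·(F−L) with t = -1/3, so LH:HF = -1/3:4/3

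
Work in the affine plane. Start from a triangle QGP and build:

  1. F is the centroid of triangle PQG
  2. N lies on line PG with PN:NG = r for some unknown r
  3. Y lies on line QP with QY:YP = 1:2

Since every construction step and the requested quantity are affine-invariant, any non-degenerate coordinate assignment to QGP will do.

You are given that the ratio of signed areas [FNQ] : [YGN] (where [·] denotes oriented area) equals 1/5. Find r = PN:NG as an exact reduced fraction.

Assign Q = (0, 0), G = (1, 0), P = (0, 1) — the answer is frame-independent, so this choice is without loss of generality.
1. F is the centroid of triangle PQG ⇒ F = (1/3, 1/3)
2. With PN:NG = r, write λ = r/(r+1) so N = P + λ·(G−P); N is affine-linear in λ
3. Y lies on line QP with QY:YP = 1:2 ⇒ Y = (0, 1/3)
Every point depending on N is an affine combination of N and λ-independent points, so each such coordinate is linear in λ; the λ² term in each signed area is a multiple of (G−P)×(G−P) = 0, so 2·[FNQ] and 2·[YGN] are each linear in λ. Evaluating at λ=0 and λ=1:
  2·[FNQ] = -2/3·λ + 1/3,   2·[YGN] = -2/3·λ + 2/3
So [FNQ]:[YGN] = (-2/3·λ + 1/3) / (-2/3·λ + 2/3). Setting this equal to 1/5:
  -2/3·λ + 1/3 = 1/5·(-2/3·λ + 2/3)  ⇒  λ = 3/8
Then r = λ/(1−λ) = (3/8)/(5/8) = 3/5. Check: with r = 3/5, N = (3/8, 5/8) and [FNQ]:[YGN] = 1/5 as required.

r = 3/5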